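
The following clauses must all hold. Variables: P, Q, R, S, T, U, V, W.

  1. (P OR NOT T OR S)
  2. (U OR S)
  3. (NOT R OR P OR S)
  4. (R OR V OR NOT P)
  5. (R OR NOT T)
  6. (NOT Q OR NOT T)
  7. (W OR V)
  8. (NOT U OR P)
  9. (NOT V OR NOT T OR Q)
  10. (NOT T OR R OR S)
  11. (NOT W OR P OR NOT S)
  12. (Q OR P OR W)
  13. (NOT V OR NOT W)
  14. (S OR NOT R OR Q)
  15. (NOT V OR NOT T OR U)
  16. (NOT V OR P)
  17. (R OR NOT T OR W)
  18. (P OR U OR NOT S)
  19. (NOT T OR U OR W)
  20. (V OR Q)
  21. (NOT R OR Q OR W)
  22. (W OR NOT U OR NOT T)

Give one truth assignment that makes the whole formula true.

P=1, Q=0, R=0, S=1, T=0, U=0, V=1, W=0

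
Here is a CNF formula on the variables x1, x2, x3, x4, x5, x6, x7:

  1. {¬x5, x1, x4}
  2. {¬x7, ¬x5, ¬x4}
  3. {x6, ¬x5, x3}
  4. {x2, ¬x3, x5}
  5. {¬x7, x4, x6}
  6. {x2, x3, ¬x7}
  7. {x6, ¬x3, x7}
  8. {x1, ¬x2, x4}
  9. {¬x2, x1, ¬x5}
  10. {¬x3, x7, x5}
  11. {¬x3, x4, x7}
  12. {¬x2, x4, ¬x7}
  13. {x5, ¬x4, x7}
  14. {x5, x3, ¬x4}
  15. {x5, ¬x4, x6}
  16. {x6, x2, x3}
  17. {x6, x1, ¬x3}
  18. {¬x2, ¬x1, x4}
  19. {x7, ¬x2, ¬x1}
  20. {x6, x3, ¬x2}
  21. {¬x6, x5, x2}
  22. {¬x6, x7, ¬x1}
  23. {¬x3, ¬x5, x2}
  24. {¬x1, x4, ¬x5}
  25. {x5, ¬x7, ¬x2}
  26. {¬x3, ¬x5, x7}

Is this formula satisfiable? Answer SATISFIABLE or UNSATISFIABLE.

SATISFIABLE

Set x1 = False and propagate.
Try x2 = False.
The remaining clauses are satisfied by x3 = False, x4 = True, x5 = True, x6 = True, x7 = False.
So x1=False, x2=False, x3=False, x4=True, x5=True, x6=True, x7=False is a satisfying assignment.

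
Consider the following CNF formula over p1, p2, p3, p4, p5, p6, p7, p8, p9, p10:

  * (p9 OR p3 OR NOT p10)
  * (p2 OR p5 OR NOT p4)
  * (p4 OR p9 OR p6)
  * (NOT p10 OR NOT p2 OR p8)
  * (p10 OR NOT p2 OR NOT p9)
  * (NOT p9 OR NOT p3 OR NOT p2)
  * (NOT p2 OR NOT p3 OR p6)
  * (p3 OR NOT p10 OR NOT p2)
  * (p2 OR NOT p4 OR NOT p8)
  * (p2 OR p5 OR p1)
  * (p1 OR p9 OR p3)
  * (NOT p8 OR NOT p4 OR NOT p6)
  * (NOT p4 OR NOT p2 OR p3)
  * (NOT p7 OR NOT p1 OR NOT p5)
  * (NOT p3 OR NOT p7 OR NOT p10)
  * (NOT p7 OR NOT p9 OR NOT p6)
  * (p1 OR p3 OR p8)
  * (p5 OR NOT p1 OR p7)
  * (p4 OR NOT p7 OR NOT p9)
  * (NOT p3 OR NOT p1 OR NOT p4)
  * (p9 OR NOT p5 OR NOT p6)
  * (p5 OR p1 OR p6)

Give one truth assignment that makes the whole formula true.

p1=1  p2=0  p3=1  p4=0  p5=1  p6=0  p7=0  p8=1  p9=1  p10=0

Check each clause:
  1. (p3 OR p9 OR NOT p10) — p9 is true.
  2. (NOT p4 OR p2 OR p5) — NOT p4 is true.
  3. (p9 OR p4 OR p6) — p9 is true.
  4. (p8 OR NOT p2 OR NOT p10) — p8 is true.
  5. (p10 OR NOT p9 OR NOT p2) — NOT p2 is true.
  6. (NOT p3 OR NOT p9 OR NOT p2) — NOT p2 is true.
  7. (NOT p2 OR NOT p3 OR p6) — NOT p2 is true.
  8. (NOT p2 OR p3 OR NOT p10) — p3 is true.
  9. (NOT p4 OR NOT p8 OR p2) — NOT p4 is true.
  10. (p1 OR p5 OR p2) — p1 is true.
  11. (p1 OR p3 OR p9) — p1 is true.
  12. (NOT p4 OR NOT p8 OR NOT p6) — NOT p6 is true.
  13. (NOT p4 OR p3 OR NOT p2) — p3 is true.
  14. (NOT p5 OR NOT p1 OR NOT p7) — NOT p7 is true.
  15. (NOT p10 OR NOT p7 OR NOT p3) — NOT p7 is true.
  16. (NOT p6 OR NOT p7 OR NOT p9) — NOT p7 is true.
  17. (p1 OR p8 OR p3) — p8 is true.
  18. (NOT p1 OR p7 OR p5) — p5 is true.
  19. (p4 OR NOT p7 OR NOT p9) — NOT p7 is true.
  20. (NOT p3 OR NOT p4 OR NOT p1) — NOT p4 is true.
  21. (p9 OR NOT p5 OR NOT p6) — p9 is true.
  22. (p1 OR p5 OR p6) — p1 is true.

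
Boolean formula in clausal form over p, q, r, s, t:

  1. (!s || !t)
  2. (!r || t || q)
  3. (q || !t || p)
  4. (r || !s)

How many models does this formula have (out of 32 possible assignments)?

14

Case analysis on t and q:
  t=T, q=T: remaining (p,r,s) ∈ {(F,F,F); (F,T,F); (T,F,F); (T,T,F)} — 4.
  t=T, q=F: remaining (p,r,s) ∈ {(T,F,F); (T,T,F)} — 2.
  t=F, q=T: p free; 3 ways for (r,s) × 2^1 = 6.
  t=F, q=F: remaining (p,r,s) ∈ {(F,F,F); (T,F,F)} — 2.
Total: 4 + 2 + 6 + 2 = 14.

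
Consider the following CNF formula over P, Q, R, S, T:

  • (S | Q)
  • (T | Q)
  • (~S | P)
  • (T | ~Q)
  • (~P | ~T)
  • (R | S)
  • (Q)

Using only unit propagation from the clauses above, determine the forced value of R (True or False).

True

(Q) stands alone — Q = True.
(~Q | T): since Q = True, the clause reduces to (T). T = True.
(~P | ~T): since T = True, the clause reduces to (~P). P = False.
From (~S | P) and P = False: S = False.
(R | S) with S = False leaves only R, so R = True.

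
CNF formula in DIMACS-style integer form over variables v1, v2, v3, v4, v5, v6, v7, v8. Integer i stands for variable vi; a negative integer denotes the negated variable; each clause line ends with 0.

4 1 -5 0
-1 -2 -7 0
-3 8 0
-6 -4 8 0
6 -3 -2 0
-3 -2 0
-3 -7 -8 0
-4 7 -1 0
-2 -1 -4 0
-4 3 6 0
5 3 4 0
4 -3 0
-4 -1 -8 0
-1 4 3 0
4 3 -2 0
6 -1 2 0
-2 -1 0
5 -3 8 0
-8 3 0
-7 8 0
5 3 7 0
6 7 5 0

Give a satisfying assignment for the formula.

v1=F, v2=F, v3=T, v4=T, v5=T, v6=F, v7=F, v8=T

Check each clause:
  1. {v4, v1, ¬v5} — v4 is true.
  2. {¬v1, ¬v2, ¬v7} — ¬v7 is true.
  3. {v8, ¬v3} — v8 is true.
  4. {v8, ¬v6, ¬v4} — v8 is true.
  5. {v6, ¬v2, ¬v3} — ¬v2 is true.
  6. {¬v2, ¬v3} — ¬v2 is true.
  7. {¬v8, ¬v3, ¬v7} — ¬v7 is true.
  8. {v7, ¬v4, ¬v1} — ¬v1 is true.
  9. {¬v1, ¬v4, ¬v2} — ¬v1 is true.
  10. {v3, ¬v4, v6} — v3 is true.
  11. {v5, v4, v3} — v3 is true.
  12. {¬v3, v4} — v4 is true.
  13. {¬v8, ¬v1, ¬v4} — ¬v1 is true.
  14. {v4, ¬v1, v3} — v3 is true.
  15. {v4, ¬v2, v3} — v3 is true.
  16. {v6, v2, ¬v1} — ¬v1 is true.
  17. {¬v2, ¬v1} — ¬v2 is true.
  18. {¬v3, v5, v8} — v8 is true.
  19. {v3, ¬v8} — v3 is true.
  20. {v8, ¬v7} — v8 is true.
  21. {v3, v5, v7} — v3 is true.
  22. {v6, v7, v5} — v5 is true.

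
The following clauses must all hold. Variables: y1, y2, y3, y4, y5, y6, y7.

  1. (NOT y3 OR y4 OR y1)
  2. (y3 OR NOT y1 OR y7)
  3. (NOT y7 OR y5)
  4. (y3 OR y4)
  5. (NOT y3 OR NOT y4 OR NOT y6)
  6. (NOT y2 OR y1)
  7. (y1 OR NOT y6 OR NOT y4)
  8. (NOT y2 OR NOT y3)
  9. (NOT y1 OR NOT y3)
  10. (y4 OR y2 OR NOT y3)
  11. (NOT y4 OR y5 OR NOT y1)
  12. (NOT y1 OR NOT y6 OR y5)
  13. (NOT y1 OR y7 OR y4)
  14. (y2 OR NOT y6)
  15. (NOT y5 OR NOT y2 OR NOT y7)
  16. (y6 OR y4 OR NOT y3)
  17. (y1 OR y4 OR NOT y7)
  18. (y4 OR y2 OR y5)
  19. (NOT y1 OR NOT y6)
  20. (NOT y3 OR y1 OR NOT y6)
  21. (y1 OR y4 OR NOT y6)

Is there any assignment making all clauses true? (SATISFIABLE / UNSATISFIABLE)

SATISFIABLE

Set y1 = False and propagate.
  then y2 is forced to False.
  then y6 is forced to False.
Branch on y3: take y3 = False.
  then y4 is forced to True.
For the remaining variables, y5 = True, y7 = False works.
Every clause has at least one true literal under this assignment.
So y1 = False, y2 = False, y3 = False, y4 = True, y5 = True, y6 = False, y7 = False is a satisfying assignment.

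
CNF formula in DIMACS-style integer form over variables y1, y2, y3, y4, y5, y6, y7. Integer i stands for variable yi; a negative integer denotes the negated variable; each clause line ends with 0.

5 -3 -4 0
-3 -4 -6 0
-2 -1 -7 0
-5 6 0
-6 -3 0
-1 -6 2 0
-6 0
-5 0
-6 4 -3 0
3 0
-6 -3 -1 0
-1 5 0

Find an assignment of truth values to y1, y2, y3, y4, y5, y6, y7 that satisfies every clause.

The clause (!y6) is unit: y6 must be False.
Unit propagation: (!y5) forces y5 = False.
The clause (y3) is unit: y3 must be True.
Unit propagation: (!y4) forces y4 = False.
The clause (!y1) is unit: y1 must be False.
y2, y7 are now unconstrained; take y2 = False, y7 = False.
Check each clause:
  1. (!y4 || y5 || !y3) — !y4 is true.
  2. (!y6 || !y4 || !y3) — !y6 is true.
  3. (!y2 || !y1 || !y7) — !y7 is true.
  4. (y6 || !y5) — !y5 is true.
  5. (!y6 || !y3) — !y6 is true.
  6. (!y6 || !y1 || y2) — !y6 is true.
  7. (!y6) — !y6 is true.
  8. (!y5) — !y5 is true.
  9. (!y6 || y4 || !y3) — !y6 is true.
  10. (y3) — y3 is true.
  11. (!y1 || !y6 || !y3) — !y6 is true.
  12. (y5 || !y1) — !y1 is true.

y1=False, y2=False, y3=True, y4=False, y5=False, y6=False, y7=False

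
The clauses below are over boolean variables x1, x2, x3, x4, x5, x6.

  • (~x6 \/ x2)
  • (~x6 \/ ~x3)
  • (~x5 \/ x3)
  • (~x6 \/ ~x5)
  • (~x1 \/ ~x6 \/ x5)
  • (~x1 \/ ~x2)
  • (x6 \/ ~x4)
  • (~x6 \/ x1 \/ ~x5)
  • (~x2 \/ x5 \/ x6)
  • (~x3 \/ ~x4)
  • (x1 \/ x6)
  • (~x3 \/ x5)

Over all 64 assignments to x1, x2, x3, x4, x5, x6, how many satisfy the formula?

The models are:
  x1=F x2=T x3=F x4=F x5=F x6=T
  x1=F x2=T x3=F x4=T x5=F x6=T
  x1=T x2=F x3=F x4=F x5=F x6=F
  x1=T x2=F x3=T x4=F x5=T x6=F
That's 4 in total.

4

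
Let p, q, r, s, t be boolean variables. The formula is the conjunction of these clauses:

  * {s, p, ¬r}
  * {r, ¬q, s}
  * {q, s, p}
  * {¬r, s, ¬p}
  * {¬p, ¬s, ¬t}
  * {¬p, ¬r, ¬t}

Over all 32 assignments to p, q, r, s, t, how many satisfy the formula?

14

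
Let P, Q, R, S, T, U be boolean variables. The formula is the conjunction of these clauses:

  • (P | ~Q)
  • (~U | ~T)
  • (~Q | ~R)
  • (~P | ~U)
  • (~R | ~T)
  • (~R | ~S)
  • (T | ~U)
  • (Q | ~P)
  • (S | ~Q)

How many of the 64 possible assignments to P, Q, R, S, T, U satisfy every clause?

The models are:
  P=F Q=F R=F S=F T=F U=F
  P=F Q=F R=F S=F T=T U=F
  P=F Q=F R=F S=T T=F U=F
  P=F Q=F R=F S=T T=T U=F
  P=F Q=F R=T S=F T=F U=F
  P=T Q=T R=F S=T T=F U=F
  P=T Q=T R=F S=T T=T U=F
That's 7 in total.

7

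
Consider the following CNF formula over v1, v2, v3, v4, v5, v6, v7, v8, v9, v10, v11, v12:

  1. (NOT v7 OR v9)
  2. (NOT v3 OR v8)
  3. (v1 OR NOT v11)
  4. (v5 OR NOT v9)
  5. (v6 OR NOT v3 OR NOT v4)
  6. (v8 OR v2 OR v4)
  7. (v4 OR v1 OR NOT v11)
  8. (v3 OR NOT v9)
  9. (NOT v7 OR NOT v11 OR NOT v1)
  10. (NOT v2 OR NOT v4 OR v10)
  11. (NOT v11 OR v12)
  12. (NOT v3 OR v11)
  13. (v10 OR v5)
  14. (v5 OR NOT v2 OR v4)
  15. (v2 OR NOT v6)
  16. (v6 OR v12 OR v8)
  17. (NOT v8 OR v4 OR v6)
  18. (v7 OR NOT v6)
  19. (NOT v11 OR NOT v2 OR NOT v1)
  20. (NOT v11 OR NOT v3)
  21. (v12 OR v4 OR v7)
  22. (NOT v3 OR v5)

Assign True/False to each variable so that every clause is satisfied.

v1=T, v2=F, v3=F, v4=T, v5=F, v6=F, v7=F, v8=T, v9=F, v10=T, v11=F, v12=F

Check each clause:
  1. (NOT v7 OR v9) — NOT v7 is true.
  2. (NOT v3 OR v8) — v8 is true.
  3. (NOT v11 OR v1) — v1 is true.
  4. (v5 OR NOT v9) — NOT v9 is true.
  5. (NOT v4 OR NOT v3 OR v6) — NOT v3 is true.
  6. (v4 OR v2 OR v8) — v8 is true.
  7. (v4 OR NOT v11 OR v1) — v1 is true.
  8. (NOT v9 OR v3) — NOT v9 is true.
  9. (NOT v1 OR NOT v11 OR NOT v7) — NOT v7 is true.
  10. (v10 OR NOT v4 OR NOT v2) — v10 is true.
  11. (NOT v11 OR v12) — NOT v11 is true.
  12. (NOT v3 OR v11) — NOT v3 is true.
  13. (v10 OR v5) — v10 is true.
  14. (v4 OR v5 OR NOT v2) — v4 is true.
  15. (NOT v6 OR v2) — NOT v6 is true.
  16. (v6 OR v8 OR v12) — v8 is true.
  17. (v4 OR NOT v8 OR v6) — v4 is true.
  18. (v7 OR NOT v6) — NOT v6 is true.
  19. (NOT v1 OR NOT v2 OR NOT v11) — NOT v11 is true.
  20. (NOT v11 OR NOT v3) — NOT v3 is true.
  21. (v12 OR v4 OR v7) — v4 is true.
  22. (v5 OR NOT v3) — NOT v3 is true.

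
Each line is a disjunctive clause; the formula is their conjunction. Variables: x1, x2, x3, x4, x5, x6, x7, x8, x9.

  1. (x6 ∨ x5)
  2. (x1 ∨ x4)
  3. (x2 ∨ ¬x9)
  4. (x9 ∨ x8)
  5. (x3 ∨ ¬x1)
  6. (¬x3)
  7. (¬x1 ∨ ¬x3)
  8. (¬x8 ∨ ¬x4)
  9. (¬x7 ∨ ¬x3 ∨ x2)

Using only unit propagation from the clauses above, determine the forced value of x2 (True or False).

Unit clause (¬x3) sets x3 = False.
From (x3 ∨ ¬x1) and x3 = False: x1 = False.
In (x4 ∨ x1), x1 is now false; x4 must hold, so x4 = True.
(¬x8 ∨ ¬x4): since x4 = True, the clause reduces to (¬x8). x8 = False.
From (x9 ∨ x8) and x8 = False: x9 = True.
(¬x9 ∨ x2): since x9 = True, the clause reduces to (x2). x2 = True.

True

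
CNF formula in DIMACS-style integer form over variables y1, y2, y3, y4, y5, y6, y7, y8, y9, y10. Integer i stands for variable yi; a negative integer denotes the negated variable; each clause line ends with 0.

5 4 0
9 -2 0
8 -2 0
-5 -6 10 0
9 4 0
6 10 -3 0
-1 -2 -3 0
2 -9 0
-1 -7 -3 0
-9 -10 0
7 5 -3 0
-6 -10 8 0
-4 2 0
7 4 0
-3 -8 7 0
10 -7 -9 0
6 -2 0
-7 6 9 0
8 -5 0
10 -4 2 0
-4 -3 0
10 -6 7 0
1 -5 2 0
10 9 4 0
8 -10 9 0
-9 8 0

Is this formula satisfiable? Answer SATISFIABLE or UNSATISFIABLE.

y9 = True:
  propagation gives y2=True, y8=True, y10=False, y7=False; an empty clause results — contradiction.
y9 = False:
  propagation gives y2=False, y4=True; an empty clause results — contradiction.
Every branch closes, so no satisfying assignment exists.

UNSATISFIABLE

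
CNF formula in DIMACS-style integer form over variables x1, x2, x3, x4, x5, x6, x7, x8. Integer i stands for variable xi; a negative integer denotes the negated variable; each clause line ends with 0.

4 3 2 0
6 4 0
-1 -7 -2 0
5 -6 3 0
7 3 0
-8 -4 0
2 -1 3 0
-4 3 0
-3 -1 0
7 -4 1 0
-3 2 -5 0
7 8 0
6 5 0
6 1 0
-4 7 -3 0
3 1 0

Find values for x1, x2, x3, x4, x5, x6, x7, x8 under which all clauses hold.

x1=0, x2=0, x3=1, x4=0, x5=0, x6=1, x7=0, x8=1

Set x1 = False and propagate.
  then x6 is forced to True.
  then x3 is forced to True.
The remaining clauses are satisfied by x2 = False, x4 = False, x5 = False, x7 = False, x8 = True.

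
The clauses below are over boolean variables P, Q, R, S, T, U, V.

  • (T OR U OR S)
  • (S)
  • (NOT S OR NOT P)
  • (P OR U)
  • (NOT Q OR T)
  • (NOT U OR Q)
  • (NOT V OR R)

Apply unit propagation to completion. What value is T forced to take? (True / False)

True

Unit clause (S) sets S = True.
In (NOT S OR NOT P), NOT S is now false; NOT P must hold, so P = False.
(P OR U): since P = False, the clause reduces to (U). U = True.
(NOT U OR Q): since U = True, the clause reduces to (Q). Q = True.
(T OR NOT Q): since Q = True, the clause reduces to (T). T = True.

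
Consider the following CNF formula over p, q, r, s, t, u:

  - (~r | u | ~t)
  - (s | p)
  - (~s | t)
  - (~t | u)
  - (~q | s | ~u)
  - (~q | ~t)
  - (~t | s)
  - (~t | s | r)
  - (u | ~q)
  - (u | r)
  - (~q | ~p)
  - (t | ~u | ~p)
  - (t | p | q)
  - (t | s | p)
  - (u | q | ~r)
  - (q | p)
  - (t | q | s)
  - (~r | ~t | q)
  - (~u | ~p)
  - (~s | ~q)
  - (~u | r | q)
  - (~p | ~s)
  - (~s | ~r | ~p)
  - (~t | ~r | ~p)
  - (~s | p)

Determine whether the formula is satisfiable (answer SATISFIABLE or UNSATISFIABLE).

UNSATISFIABLE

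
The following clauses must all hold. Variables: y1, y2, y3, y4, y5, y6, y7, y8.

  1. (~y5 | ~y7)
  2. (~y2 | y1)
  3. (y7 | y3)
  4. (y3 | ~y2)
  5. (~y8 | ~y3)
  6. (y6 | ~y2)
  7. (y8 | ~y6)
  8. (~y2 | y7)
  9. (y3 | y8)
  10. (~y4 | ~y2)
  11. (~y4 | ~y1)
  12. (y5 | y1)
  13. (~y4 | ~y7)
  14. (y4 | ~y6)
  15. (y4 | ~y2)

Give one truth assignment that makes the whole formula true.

y1=0, y2=0, y3=1, y4=1, y5=1, y6=0, y7=0, y8=0

Check each clause:
  1. (~y5 | ~y7) — ~y7 is true.
  2. (~y2 | y1) — ~y2 is true.
  3. (y3 | y7) — y3 is true.
  4. (y3 | ~y2) — y3 is true.
  5. (~y8 | ~y3) — ~y8 is true.
  6. (~y2 | y6) — ~y2 is true.
  7. (~y6 | y8) — ~y6 is true.
  8. (y7 | ~y2) — ~y2 is true.
  9. (y3 | y8) — y3 is true.
  10. (~y2 | ~y4) — ~y2 is true.
  11. (~y1 | ~y4) — ~y1 is true.
  12. (y5 | y1) — y5 is true.
  13. (~y7 | ~y4) — ~y7 is true.
  14. (y4 | ~y6) — ~y6 is true.
  15. (~y2 | y4) — y4 is true.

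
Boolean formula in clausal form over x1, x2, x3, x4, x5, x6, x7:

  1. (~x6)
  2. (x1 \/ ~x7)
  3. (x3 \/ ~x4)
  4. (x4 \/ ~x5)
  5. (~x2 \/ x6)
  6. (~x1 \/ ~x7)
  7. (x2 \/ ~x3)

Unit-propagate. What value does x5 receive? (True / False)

False

Unit clause (~x6) sets x6 = False.
From (x6 \/ ~x2) and x6 = False: x2 = False.
(~x3 \/ x2): since x2 = False, the clause reduces to (~x3). x3 = False.
From (~x4 \/ x3) and x3 = False: x4 = False.
(x4 \/ ~x5): since x4 = False, the clause reduces to (~x5). x5 = False.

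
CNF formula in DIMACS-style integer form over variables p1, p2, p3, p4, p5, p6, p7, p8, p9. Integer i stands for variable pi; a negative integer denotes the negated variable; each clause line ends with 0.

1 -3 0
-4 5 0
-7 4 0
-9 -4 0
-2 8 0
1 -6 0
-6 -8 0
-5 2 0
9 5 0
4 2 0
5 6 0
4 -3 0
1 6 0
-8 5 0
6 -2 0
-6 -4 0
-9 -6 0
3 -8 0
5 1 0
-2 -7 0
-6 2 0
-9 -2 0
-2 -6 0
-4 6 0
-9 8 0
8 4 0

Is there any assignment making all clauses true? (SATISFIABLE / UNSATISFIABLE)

UNSATISFIABLE

p6 = True:
  propagation gives p1=True, p8=False, p2=False; an empty clause results — contradiction.
p6 = False:
  propagation gives p5=True, p2=True; an empty clause results — contradiction.
Every branch closes, so no satisfying assignment exists.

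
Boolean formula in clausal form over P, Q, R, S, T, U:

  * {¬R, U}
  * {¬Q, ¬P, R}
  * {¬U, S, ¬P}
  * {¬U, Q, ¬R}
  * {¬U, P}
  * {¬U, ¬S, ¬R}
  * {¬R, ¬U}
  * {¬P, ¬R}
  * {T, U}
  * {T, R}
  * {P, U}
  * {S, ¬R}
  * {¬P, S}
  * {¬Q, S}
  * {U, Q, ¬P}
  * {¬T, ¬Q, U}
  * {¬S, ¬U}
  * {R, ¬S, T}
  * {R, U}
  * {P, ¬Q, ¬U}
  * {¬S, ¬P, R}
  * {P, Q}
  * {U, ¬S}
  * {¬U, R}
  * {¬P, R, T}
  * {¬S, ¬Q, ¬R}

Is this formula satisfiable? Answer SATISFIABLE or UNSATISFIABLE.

U = True:
  propagation gives P=True, S=True; an empty clause results — contradiction.
U = False:
  propagation gives R=False; an empty clause results — contradiction.
Every branch closes, so no satisfying assignment exists.

UNSATISFIABLE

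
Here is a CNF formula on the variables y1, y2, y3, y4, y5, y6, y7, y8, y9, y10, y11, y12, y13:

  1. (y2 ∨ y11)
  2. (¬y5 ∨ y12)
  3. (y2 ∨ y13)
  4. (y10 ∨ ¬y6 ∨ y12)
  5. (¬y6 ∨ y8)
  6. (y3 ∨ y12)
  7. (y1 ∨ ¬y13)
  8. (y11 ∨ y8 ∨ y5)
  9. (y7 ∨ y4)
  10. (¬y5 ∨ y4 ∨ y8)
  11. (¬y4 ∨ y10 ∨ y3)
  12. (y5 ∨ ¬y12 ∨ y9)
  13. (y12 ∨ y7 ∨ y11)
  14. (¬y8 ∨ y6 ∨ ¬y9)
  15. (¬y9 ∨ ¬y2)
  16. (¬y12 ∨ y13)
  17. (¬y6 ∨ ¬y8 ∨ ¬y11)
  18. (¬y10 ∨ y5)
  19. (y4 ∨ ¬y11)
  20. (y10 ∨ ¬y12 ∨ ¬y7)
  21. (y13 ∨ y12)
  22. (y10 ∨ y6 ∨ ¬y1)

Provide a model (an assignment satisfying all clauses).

y1 = 1  y2 = 1  y3 = 1  y4 = 1  y5 = 1  y6 = 0  y7 = 0  y8 = 0  y9 = 0  y10 = 1  y11 = 1  y12 = 1  y13 = 1

Check each clause:
  1. (y2 ∨ y11) — y2 is true.
  2. (¬y5 ∨ y12) — y12 is true.
  3. (y13 ∨ y2) — y2 is true.
  4. (y10 ∨ y12 ∨ ¬y6) — ¬y6 is true.
  5. (y8 ∨ ¬y6) — ¬y6 is true.
  6. (y3 ∨ y12) — y3 is true.
  7. (y1 ∨ ¬y13) — y1 is true.
  8. (y11 ∨ y8 ∨ y5) — y11 is true.
  9. (y4 ∨ y7) — y4 is true.
  10. (y8 ∨ ¬y5 ∨ y4) — y4 is true.
  11. (y10 ∨ ¬y4 ∨ y3) — y10 is true.
  12. (y9 ∨ y5 ∨ ¬y12) — y5 is true.
  13. (y12 ∨ y11 ∨ y7) — y11 is true.
  14. (¬y9 ∨ ¬y8 ∨ y6) — ¬y8 is true.
  15. (¬y2 ∨ ¬y9) — ¬y9 is true.
  16. (¬y12 ∨ y13) — y13 is true.
  17. (¬y8 ∨ ¬y11 ∨ ¬y6) — ¬y8 is true.
  18. (y5 ∨ ¬y10) — y5 is true.
  19. (¬y11 ∨ y4) — y4 is true.
  20. (¬y12 ∨ y10 ∨ ¬y7) — ¬y7 is true.
  21. (y13 ∨ y12) — y12 is true.
  22. (y6 ∨ y10 ∨ ¬y1) — y10 is true.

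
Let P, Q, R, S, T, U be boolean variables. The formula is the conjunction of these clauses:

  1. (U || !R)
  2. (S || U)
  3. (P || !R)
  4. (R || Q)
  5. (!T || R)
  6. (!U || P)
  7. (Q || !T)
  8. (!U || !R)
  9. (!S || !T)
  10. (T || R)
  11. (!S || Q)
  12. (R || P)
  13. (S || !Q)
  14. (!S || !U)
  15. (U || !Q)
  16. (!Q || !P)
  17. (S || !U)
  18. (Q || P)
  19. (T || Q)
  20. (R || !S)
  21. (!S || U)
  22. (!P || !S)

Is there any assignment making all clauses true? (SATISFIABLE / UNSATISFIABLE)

S = True:
  propagation gives T=False, R=True, U=True; an empty clause results — contradiction.
S = False:
  propagation gives U=True; an empty clause results — contradiction.
Every branch closes, so no satisfying assignment exists.

UNSATISFIABLE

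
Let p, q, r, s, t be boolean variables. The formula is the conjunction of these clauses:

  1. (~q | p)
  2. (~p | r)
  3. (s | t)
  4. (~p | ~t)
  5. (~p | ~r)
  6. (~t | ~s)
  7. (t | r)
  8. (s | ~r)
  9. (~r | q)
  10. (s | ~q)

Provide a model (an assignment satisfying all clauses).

p=F, q=F, r=F, s=F, t=T

Check each clause:
  1. (p | ~q) — ~q is true.
  2. (~p | r) — ~p is true.
  3. (t | s) — t is true.
  4. (~p | ~t) — ~p is true.
  5. (~r | ~p) — ~r is true.
  6. (~t | ~s) — ~s is true.
  7. (r | t) — t is true.
  8. (s | ~r) — ~r is true.
  9. (~r | q) — ~r is true.
  10. (~q | s) — ~q is true.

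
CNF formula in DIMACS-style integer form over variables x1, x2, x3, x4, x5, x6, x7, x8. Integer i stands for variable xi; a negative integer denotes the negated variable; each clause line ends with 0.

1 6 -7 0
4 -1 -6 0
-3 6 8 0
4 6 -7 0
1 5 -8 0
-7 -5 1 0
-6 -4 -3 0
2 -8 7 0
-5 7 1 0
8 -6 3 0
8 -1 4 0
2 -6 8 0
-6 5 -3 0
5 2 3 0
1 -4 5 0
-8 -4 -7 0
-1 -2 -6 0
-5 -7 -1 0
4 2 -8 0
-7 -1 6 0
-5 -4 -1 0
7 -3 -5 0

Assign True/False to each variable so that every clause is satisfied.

x1=True  x2=True  x3=False  x4=False  x5=False  x6=False  x7=False  x8=True

Check each clause:
  1. (x1 \/ x6 \/ ~x7) — x1 is true.
  2. (~x6 \/ x4 \/ ~x1) — ~x6 is true.
  3. (x6 \/ x8 \/ ~x3) — x8 is true.
  4. (x4 \/ x6 \/ ~x7) — ~x7 is true.
  5. (~x8 \/ x5 \/ x1) — x1 is true.
  6. (~x7 \/ ~x5 \/ x1) — x1 is true.
  7. (~x4 \/ ~x3 \/ ~x6) — ~x6 is true.
  8. (x2 \/ x7 \/ ~x8) — x2 is true.
  9. (~x5 \/ x7 \/ x1) — x1 is true.
  10. (x8 \/ x3 \/ ~x6) — x8 is true.
  11. (~x1 \/ x8 \/ x4) — x8 is true.
  12. (~x6 \/ x8 \/ x2) — x8 is true.
  13. (~x6 \/ ~x3 \/ x5) — ~x3 is true.
  14. (x3 \/ x2 \/ x5) — x2 is true.
  15. (~x4 \/ x5 \/ x1) — x1 is true.
  16. (~x4 \/ ~x8 \/ ~x7) — ~x7 is true.
  17. (~x6 \/ ~x2 \/ ~x1) — ~x6 is true.
  18. (~x5 \/ ~x1 \/ ~x7) — ~x7 is true.
  19. (x4 \/ x2 \/ ~x8) — x2 is true.
  20. (x6 \/ ~x1 \/ ~x7) — ~x7 is true.
  21. (~x4 \/ ~x1 \/ ~x5) — ~x5 is true.
  22. (~x3 \/ x7 \/ ~x5) — ~x5 is true.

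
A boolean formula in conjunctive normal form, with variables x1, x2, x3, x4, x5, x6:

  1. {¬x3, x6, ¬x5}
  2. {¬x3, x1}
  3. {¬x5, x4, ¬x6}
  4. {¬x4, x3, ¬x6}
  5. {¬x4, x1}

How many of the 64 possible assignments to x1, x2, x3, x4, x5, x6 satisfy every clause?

26

Case analysis on x3 and x4:
  x3=1, x4=1: x2 free; 3 ways for (x1,x5,x6) × 2^1 = 6.
  x3=1, x4=0: remaining (x1,x2,x5,x6) ∈ {(1,0,0,0); (1,0,0,1); (1,1,0,0); (1,1,0,1)} — 4.
  x3=0, x4=1: remaining (x1,x2,x5,x6) ∈ {(1,0,0,0); (1,0,1,0); (1,1,0,0); (1,1,1,0)} — 4.
  x3=0, x4=0: x1, x2 free; 3 ways for (x5,x6) × 2^2 = 12.
Total: 6 + 4 + 4 + 12 = 26.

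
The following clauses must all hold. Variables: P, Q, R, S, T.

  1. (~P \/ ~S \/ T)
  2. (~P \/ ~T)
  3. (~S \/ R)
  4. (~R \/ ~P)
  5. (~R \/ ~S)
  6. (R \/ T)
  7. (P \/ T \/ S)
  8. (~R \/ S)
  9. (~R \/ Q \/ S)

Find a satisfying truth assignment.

P=False, Q=True, R=False, S=False, T=True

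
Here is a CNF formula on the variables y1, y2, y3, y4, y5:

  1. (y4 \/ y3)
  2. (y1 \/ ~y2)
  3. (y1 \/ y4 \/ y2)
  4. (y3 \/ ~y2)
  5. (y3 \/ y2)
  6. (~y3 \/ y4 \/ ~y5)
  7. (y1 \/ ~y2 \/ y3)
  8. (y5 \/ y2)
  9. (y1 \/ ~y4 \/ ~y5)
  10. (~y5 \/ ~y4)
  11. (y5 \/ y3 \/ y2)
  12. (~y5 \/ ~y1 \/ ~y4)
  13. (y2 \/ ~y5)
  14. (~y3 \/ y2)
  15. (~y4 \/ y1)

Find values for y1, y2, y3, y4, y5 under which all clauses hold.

y1=True, y2=True, y3=True, y4=False, y5=False

Try y1 = True.
Try y2 = True.
  then y3 is forced to True.
Set y4 = False and propagate.
  then y5 is forced to False.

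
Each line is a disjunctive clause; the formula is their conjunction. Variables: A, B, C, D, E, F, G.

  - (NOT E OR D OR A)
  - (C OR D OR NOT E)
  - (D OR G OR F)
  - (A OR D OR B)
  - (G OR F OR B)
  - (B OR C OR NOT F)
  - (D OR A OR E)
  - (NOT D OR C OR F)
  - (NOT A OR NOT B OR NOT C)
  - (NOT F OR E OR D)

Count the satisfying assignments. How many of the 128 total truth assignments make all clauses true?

34

Case analysis on D and F:
  D=1, F=1: E, G free; 5 ways for (A,B,C) × 2^2 = 20.
  D=1, F=0: E free; 4 ways for (A,B,C,G) × 2^1 = 8.
  D=0, F=1: remaining (A,B,C,E,G) ∈ {(1,0,1,1,0); (1,0,1,1,1)} — 2.
  D=0, F=0: remaining (A,B,C,E,G) ∈ {(1,0,0,0,1); (1,0,1,0,1); (1,0,1,1,1); (1,1,0,0,1)} — 4.
Total: 20 + 8 + 2 + 4 = 34.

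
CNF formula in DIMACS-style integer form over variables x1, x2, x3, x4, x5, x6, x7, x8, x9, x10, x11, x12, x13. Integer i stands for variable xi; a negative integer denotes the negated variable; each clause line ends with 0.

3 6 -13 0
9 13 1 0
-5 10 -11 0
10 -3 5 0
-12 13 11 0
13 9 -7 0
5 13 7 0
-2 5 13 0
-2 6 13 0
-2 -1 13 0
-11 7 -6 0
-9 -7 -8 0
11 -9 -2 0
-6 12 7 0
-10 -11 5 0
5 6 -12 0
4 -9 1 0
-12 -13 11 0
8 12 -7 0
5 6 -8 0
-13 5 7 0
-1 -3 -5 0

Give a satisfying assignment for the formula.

x1=False, x2=True, x3=True, x4=False, x5=True, x6=False, x7=False, x8=True, x9=False, x10=True, x11=True, x12=True, x13=True

Try x1 = False.
Set x2 = True and propagate.
The remaining clauses are satisfied by x3 = True, x4 = False, x5 = True, x6 = False, x7 = False, x8 = True, x9 = False, x10 = True, x11 = True, x12 = True, x13 = True.
Every clause has at least one true literal under this assignment.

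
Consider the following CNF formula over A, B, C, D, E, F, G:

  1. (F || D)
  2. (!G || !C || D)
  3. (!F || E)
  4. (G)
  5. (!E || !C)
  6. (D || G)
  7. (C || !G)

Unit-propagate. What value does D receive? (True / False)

Unit clause (G) sets G = True.
(C || !G): since G = True, the clause reduces to (C). C = True.
From (D || !G || !C) and G = True, C = True: D = True.

True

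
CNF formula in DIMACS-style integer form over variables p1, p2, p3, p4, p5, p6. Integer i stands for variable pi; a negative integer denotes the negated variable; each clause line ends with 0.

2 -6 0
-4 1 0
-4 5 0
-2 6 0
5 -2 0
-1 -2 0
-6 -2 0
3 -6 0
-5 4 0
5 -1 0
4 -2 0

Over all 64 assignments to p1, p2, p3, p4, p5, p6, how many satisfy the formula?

4

Satisfying assignments:
  p1=F p2=F p3=F p4=F p5=F p6=F
  p1=F p2=F p3=T p4=F p5=F p6=F
  p1=T p2=F p3=F p4=T p5=T p6=F
  p1=T p2=F p3=T p4=T p5=T p6=F
Count: 4.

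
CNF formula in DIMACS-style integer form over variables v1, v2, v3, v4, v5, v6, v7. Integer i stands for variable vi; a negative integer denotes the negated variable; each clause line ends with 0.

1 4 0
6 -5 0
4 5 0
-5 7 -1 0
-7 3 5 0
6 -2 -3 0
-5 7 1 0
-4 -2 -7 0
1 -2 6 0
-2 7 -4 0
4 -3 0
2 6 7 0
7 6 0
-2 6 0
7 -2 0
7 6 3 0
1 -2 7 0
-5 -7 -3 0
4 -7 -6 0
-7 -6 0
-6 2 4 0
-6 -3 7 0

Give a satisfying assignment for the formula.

Set v1 = False and propagate.
  then v4 is forced to True.
For the remaining variables, v2 = False, v3 = False, v5 = False, v6 = True, v7 = False works.

v1=0, v2=0, v3=0, v4=1, v5=0, v6=1, v7=0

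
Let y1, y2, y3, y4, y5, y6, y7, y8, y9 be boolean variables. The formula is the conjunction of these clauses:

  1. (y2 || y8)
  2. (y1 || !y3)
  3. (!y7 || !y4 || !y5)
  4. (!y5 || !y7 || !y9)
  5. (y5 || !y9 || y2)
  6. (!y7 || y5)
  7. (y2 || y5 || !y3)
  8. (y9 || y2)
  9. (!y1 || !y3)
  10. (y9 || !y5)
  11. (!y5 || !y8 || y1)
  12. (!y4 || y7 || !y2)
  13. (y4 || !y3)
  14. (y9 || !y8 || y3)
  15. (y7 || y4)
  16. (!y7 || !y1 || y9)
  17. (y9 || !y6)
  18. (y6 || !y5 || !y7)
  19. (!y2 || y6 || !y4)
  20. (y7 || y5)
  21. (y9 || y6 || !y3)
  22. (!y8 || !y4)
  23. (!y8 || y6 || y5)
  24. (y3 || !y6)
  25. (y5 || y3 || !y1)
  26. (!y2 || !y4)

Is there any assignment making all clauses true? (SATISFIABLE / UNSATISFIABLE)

UNSATISFIABLE

y5 = True:
  propagation gives y9=True, y7=False, y4=True, y2=False; an empty clause results — contradiction.
y5 = False:
  propagation gives y7=False; an empty clause results — contradiction.
Every branch closes, so no satisfying assignment exists.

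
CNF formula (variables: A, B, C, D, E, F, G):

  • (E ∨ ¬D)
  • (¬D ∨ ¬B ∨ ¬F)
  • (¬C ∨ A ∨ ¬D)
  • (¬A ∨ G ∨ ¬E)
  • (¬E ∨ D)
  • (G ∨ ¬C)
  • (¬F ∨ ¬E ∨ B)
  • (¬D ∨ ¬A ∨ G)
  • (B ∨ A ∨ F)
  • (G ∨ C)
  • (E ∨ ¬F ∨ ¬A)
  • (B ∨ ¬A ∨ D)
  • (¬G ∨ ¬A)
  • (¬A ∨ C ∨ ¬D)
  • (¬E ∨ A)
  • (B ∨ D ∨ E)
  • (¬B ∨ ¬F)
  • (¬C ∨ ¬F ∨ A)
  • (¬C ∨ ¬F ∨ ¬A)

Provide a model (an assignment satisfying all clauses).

A=False  B=True  C=False  D=False  E=False  F=False  G=True

Check each clause:
  1. (E ∨ ¬D) — ¬D is true.
  2. (¬D ∨ ¬F ∨ ¬B) — ¬F is true.
  3. (¬C ∨ A ∨ ¬D) — ¬D is true.
  4. (¬E ∨ ¬A ∨ G) — ¬E is true.
  5. (¬E ∨ D) — ¬E is true.
  6. (¬C ∨ G) — ¬C is true.
  7. (B ∨ ¬F ∨ ¬E) — B is true.
  8. (G ∨ ¬A ∨ ¬D) — ¬D is true.
  9. (F ∨ A ∨ B) — B is true.
  10. (C ∨ G) — G is true.
  11. (¬F ∨ ¬A ∨ E) — ¬F is true.
  12. (B ∨ ¬A ∨ D) — B is true.
  13. (¬A ∨ ¬G) — ¬A is true.
  14. (¬A ∨ ¬D ∨ C) — ¬D is true.
  15. (A ∨ ¬E) — ¬E is true.
  16. (D ∨ B ∨ E) — B is true.
  17. (¬B ∨ ¬F) — ¬F is true.
  18. (¬F ∨ ¬C ∨ A) — ¬F is true.
  19. (¬A ∨ ¬C ∨ ¬F) — ¬F is true.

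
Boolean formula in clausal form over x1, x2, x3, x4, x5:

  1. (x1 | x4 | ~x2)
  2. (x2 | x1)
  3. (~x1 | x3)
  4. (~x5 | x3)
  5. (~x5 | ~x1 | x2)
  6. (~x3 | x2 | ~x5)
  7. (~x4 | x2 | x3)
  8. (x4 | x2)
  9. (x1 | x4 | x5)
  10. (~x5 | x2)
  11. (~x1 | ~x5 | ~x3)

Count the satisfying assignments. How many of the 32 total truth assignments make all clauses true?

6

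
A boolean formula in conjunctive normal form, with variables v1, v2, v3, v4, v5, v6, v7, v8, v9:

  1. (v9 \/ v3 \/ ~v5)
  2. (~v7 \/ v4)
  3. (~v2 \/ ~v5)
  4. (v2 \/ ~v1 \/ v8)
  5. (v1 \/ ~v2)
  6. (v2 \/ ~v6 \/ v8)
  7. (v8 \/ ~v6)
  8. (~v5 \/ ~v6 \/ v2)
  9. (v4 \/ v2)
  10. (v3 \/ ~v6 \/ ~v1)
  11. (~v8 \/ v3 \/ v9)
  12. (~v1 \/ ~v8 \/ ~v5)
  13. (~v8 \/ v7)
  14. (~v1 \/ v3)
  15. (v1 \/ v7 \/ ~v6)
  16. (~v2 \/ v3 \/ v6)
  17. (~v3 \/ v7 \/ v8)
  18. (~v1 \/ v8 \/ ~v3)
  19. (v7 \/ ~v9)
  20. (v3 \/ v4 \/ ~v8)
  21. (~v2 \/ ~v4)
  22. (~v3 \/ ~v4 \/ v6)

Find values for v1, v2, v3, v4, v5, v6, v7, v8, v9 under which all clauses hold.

v5 occurs only negated in the remaining clauses — set v5 = False.
Branch on v1: take v1 = False.
  then v2 is forced to False.
  then v4 is forced to True.
Branch on v3: take v3 = True.
  then v6 is forced to True.
  then v8 is forced to True.
  then v7 is forced to True.
v9 is now unconstrained; take v9 = True.

v1=False, v2=False, v3=True, v4=True, v5=False, v6=True, v7=True, v8=True, v9=True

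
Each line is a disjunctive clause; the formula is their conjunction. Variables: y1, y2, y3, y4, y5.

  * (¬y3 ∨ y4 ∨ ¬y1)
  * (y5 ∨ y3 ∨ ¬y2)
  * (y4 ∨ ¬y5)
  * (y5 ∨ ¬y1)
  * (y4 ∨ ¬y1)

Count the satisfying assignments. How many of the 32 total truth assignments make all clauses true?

14

Case analysis on y1 and y4:
  y1=1, y4=1: remaining (y2,y3,y5) ∈ {(0,0,1); (0,1,1); (1,0,1); (1,1,1)} — 4.
  y1=1, y4=0: a clause becomes empty — 0.
  y1=0, y4=1: 7 of the 8 assignments to (y2,y3,y5) work.
  y1=0, y4=0: remaining (y2,y3,y5) ∈ {(0,0,0); (0,1,0); (1,1,0)} — 3.
Total: 4 + 0 + 7 + 3 = 14.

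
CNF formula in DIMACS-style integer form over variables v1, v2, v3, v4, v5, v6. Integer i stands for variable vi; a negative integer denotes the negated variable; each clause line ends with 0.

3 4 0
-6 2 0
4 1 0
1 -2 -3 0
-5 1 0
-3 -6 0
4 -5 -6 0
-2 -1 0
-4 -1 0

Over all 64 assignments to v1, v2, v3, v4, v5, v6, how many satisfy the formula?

6

Satisfying assignments:
  v1=0 v2=0 v3=0 v4=1 v5=0 v6=0
  v1=0 v2=0 v3=1 v4=1 v5=0 v6=0
  v1=0 v2=1 v3=0 v4=1 v5=0 v6=0
  v1=0 v2=1 v3=0 v4=1 v5=0 v6=1
  v1=1 v2=0 v3=1 v4=0 v5=0 v6=0
  v1=1 v2=0 v3=1 v4=0 v5=1 v6=0
That's 6 in total.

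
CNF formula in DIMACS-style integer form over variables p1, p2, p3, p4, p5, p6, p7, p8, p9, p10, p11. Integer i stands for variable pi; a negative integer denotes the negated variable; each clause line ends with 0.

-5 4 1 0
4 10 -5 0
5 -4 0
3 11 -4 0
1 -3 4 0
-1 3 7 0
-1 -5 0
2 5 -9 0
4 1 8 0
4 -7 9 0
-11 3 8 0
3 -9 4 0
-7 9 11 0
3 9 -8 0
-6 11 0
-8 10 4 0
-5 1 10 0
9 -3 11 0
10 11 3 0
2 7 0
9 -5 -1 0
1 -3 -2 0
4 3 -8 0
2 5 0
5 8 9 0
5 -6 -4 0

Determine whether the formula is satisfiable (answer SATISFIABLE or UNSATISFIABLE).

SATISFIABLE

Pure literal: p6 appears only negated; assign p6 = False.
Set p1 = True and propagate.
  then p5 is forced to False.
  then p4 is forced to False.
  then p2 is forced to True.
Try p3 = True.
The remaining clauses are satisfied by p7 = True, p8 = False, p9 = True, p10 = False, p11 = True.
So p1 = T, p2 = T, p3 = T, p4 = F, p5 = F, p6 = F, p7 = T, p8 = F, p9 = T, p10 = F, p11 = T is a satisfying assignment.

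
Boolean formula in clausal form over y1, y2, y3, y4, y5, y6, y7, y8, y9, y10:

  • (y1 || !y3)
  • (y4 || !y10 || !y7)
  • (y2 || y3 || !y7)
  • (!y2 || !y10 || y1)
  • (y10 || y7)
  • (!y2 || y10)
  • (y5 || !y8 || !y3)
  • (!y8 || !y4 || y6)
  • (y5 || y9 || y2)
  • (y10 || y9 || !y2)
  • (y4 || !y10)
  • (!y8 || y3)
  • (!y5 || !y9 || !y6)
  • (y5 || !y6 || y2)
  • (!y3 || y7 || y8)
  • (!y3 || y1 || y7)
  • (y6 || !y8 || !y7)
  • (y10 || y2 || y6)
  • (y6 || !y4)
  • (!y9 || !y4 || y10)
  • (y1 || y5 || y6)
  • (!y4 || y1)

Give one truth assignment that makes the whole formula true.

y1=T  y2=F  y3=T  y4=F  y5=T  y6=T  y7=T  y8=T  y9=F  y10=F

Pure literal: y1 appears only positively; assign y1 = True.
Branch on y2: take y2 = False.
Try y3 = True.
Try y4 = False.
  then y10 is forced to False.
  then y7 is forced to True.
  then y6 is forced to True.
  then y5 is forced to True.
  then y9 is forced to False.
y8 is now unconstrained; take y8 = True.
Every clause has at least one true literal under this assignment.
Check each clause:
  1. (y1 || !y3) — y1 is true.
  2. (y4 || !y10 || !y7) — !y10 is true.
  3. (y3 || !y7 || y2) — y3 is true.
  4. (y1 || !y10 || !y2) — y1 is true.
  5. (y10 || y7) — y7 is true.
  6. (y10 || !y2) — !y2 is true.
  7. (!y3 || !y8 || y5) — y5 is true.
  8. (y6 || !y8 || !y4) — !y4 is true.
  9. (y2 || y5 || y9) — y5 is true.
  10. (y10 || y9 || !y2) — !y2 is true.
  11. (!y10 || y4) — !y10 is true.
  12. (y3 || !y8) — y3 is true.
  13. (!y6 || !y5 || !y9) — !y9 is true.
  14. (!y6 || y5 || y2) — y5 is true.
  15. (!y3 || y8 || y7) — y8 is true.
  16. (y7 || !y3 || y1) — y1 is true.
  17. (y6 || !y8 || !y7) — y6 is true.
  18. (y2 || y6 || y10) — y6 is true.
  19. (!y4 || y6) — !y4 is true.
  20. (!y4 || !y9 || y10) — !y4 is true.
  21. (y6 || y1 || y5) — y1 is true.
  22. (!y4 || y1) — y1 is true.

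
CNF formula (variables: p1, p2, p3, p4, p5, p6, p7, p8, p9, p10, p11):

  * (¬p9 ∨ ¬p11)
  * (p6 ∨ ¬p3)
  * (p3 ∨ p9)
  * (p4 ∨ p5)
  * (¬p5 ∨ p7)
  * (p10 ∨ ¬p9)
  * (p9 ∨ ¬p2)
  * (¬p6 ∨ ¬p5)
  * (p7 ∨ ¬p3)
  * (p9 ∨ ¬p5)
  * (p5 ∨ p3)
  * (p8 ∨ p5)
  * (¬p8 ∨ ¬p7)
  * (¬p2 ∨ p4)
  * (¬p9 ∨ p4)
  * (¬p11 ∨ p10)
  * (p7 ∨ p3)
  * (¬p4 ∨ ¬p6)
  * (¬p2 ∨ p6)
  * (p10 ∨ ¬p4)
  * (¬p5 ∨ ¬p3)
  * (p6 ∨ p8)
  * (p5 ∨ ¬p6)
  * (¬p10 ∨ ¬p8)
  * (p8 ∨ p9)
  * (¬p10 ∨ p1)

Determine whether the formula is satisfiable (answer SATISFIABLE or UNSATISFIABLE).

UNSATISFIABLE

p5 = True:
  propagation gives p7=True, p6=False, p3=False, p9=True; an empty clause results — contradiction.
p5 = False:
  propagation gives p4=True, p3=True, p6=True; an empty clause results — contradiction.
Every branch closes, so no satisfying assignment exists.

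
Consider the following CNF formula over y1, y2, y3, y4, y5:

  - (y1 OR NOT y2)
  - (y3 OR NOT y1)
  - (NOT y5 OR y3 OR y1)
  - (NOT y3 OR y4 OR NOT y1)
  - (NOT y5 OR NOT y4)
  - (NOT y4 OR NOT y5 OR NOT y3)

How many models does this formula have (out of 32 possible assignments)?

Satisfying assignments:
  y1=F y2=F y3=F y4=F y5=F
  y1=F y2=F y3=F y4=T y5=F
  y1=F y2=F y3=T y4=F y5=F
  y1=F y2=F y3=T y4=F y5=T
  y1=F y2=F y3=T y4=T y5=F
  y1=T y2=F y3=T y4=T y5=F
  y1=T y2=T y3=T y4=T y5=F
That's 7 in total.

7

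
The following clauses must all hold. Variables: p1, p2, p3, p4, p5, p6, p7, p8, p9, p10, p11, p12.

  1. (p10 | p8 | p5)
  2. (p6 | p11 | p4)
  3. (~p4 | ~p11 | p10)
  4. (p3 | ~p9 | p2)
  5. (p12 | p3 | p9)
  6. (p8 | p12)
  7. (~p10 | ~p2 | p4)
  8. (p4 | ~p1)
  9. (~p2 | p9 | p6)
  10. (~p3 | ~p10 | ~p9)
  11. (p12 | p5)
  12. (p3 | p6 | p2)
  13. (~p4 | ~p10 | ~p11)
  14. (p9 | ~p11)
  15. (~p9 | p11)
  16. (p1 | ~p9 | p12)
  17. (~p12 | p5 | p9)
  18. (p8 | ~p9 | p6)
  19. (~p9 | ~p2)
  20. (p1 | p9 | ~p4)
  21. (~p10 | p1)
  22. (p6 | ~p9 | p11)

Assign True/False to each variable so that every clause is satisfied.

p5 occurs only positively in the remaining clauses — set p5 = True.
Set p1 = True and propagate.
  then p4 is forced to True.
Set p2 = False and propagate.
Try p3 = True.
For the remaining variables, p6 = False, p7 = False, p8 = False, p9 = False, p10 = True, p11 = False, p12 = True works.
Every clause has at least one true literal under this assignment.

p1 = True, p2 = False, p3 = True, p4 = True, p5 = True, p6 = False, p7 = False, p8 = False, p9 = False, p10 = True, p11 = False, p12 = True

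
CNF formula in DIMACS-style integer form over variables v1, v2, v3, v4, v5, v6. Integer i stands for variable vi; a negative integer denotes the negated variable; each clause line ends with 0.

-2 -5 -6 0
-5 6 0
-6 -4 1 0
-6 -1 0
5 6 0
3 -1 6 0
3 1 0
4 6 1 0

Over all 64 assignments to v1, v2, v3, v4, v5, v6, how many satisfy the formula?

The models are:
  v1=F v2=F v3=T v4=F v5=F v6=T
  v1=F v2=F v3=T v4=F v5=T v6=T
  v1=F v2=T v3=T v4=F v5=F v6=T
Count: 3.

3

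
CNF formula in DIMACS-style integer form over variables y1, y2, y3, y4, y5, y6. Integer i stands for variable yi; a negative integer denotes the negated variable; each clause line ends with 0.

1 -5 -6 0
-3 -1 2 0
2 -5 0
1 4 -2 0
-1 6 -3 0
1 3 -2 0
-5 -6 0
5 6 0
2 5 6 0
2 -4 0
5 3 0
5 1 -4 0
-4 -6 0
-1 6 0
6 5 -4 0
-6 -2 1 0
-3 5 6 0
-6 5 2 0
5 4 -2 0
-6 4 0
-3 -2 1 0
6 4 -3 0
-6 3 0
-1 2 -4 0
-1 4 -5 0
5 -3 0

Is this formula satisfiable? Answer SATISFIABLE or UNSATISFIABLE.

y6 = True:
  propagation gives y5=False, y3=True; an empty clause results — contradiction.
y6 = False:
  propagation gives y5=True, y2=True, y1=False, y4=True; an empty clause results — contradiction.
Every branch closes, so no satisfying assignment exists.

UNSATISFIABLE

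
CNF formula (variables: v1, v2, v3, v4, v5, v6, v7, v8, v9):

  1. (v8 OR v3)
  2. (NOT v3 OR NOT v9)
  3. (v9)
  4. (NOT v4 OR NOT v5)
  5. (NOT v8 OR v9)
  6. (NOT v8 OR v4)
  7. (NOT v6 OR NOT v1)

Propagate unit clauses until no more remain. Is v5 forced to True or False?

False

(v9) stands alone — v9 = True.
From (NOT v3 OR NOT v9) and v9 = True: v3 = False.
In (v8 OR v3), v3 is now false; v8 must hold, so v8 = True.
In (v4 OR NOT v8), NOT v8 is now false; v4 must hold, so v4 = True.
In (NOT v5 OR NOT v4), NOT v4 is now false; NOT v5 must hold, so v5 = False.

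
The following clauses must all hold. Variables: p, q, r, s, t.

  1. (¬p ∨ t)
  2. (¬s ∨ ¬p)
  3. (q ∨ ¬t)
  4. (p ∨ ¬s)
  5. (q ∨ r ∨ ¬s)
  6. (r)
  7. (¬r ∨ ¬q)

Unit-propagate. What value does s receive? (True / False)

False

(r) stands alone — r = True.
In (¬r ∨ ¬q), ¬r is now false; ¬q must hold, so q = False.
In (q ∨ ¬t), q is now false; ¬t must hold, so t = False.
From (¬p ∨ t) and t = False: p = False.
(¬s ∨ p): since p = False, the clause reduces to (¬s). s = False.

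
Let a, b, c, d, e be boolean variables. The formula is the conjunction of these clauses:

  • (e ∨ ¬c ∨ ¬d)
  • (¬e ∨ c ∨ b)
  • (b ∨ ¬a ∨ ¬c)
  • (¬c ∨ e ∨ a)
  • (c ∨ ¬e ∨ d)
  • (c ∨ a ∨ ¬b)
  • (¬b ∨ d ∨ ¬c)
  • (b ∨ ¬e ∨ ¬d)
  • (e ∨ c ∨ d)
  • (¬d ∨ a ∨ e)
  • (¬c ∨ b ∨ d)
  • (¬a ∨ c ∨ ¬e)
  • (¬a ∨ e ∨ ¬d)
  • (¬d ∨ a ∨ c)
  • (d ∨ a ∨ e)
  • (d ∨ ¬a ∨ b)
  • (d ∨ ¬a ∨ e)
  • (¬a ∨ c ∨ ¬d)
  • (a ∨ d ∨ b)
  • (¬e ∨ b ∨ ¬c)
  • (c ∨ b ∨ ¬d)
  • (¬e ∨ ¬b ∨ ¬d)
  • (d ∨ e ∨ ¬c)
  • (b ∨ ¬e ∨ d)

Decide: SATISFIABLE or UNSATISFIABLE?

d = True:
  c = True:
    propagation gives e=True, b=True; an empty clause results — contradiction.
  c = False:
    propagation gives a=True; an empty clause results — contradiction.
d = False:
  c = True:
    propagation gives b=False; an empty clause results — contradiction.
  c = False:
    propagation gives e=False; an empty clause results — contradiction.
Every branch closes, so no satisfying assignment exists.

UNSATISFIABLE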